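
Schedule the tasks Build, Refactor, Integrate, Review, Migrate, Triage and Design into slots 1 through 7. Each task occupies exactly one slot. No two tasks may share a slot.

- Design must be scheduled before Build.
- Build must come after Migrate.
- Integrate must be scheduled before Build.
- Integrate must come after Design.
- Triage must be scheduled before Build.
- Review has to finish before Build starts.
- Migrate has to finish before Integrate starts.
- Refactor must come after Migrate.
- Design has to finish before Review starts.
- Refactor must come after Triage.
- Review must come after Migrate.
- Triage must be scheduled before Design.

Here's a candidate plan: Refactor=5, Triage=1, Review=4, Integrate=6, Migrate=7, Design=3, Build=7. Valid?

Invalid. No two tasks may share a slot.

Build must come after Migrate — violated.
Integrate must come after Design — holds.
No two tasks may share a slot — violated.
Migrate has to finish before Integrate starts — violated.
Refactor must come after Migrate — violated.
Design must be scheduled before Build — holds.
Triage must be scheduled before Build — holds.
Refactor must come after Triage — holds.
Review must come after Migrate — violated.
Review has to finish before Build starts — holds.
Triage must be scheduled before Design — holds.
Integrate must be scheduled before Build — holds.
Design has to finish before Review starts — holds.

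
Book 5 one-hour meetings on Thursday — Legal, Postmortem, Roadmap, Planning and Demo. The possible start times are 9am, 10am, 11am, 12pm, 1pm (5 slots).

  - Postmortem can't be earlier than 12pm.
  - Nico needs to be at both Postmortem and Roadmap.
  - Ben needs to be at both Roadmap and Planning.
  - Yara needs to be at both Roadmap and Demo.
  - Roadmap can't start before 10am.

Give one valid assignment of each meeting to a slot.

Roadmap -> 10am, Legal -> 9am, Demo -> 9am, Planning -> 9am, Postmortem -> 12pm

Checking: Roadmap(10am) != Planning(9am); Postmortem(12pm) != Roadmap(10am); Roadmap(10am) != Demo(9am); Roadmap=10am in [10am,1pm]; Postmortem=12pm in [12pm,1pm].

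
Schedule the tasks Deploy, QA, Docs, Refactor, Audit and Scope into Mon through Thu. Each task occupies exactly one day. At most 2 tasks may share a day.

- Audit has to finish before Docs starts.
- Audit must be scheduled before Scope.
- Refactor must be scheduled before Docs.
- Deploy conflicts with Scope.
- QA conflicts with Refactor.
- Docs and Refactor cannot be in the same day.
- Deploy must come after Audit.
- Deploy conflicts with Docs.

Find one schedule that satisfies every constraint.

QA in Wed, Deploy in Wed, Refactor in Mon, Docs in Tue, Audit in Mon, Scope in Tue

Checking: Audit(Mon) before Scope(Tue); Refactor(Mon) before Docs(Tue); Audit(Mon) before Deploy(Wed); Audit(Mon) before Docs(Tue); Docs(Tue) != Refactor(Mon); Deploy(Wed) != Scope(Tue); Deploy(Wed) != Docs(Tue); QA(Wed) != Refactor(Mon); max 2 per day (cap 2).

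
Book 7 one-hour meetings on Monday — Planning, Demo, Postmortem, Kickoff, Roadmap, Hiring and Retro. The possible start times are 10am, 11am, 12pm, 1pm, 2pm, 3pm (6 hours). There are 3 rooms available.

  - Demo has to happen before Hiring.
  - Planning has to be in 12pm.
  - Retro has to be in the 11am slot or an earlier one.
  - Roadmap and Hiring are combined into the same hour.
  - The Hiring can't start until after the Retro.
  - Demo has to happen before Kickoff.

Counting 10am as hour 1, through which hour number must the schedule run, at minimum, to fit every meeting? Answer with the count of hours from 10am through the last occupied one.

The precedence chain requires at least 2 distinct hours.
With at most 3 per hour and 7 meetings, at least 3 hours are needed.
Planning can't be placed before 12pm — that is hour 3 counting from 10am — so the schedule must run through at least 3 hours.
3 works (last occupied hour: 12pm): for example Retro in 10am, Roadmap in 11am, Planning in 12pm, Kickoff in 11am, Hiring in 11am, Demo in 10am, Postmortem in 10am.

3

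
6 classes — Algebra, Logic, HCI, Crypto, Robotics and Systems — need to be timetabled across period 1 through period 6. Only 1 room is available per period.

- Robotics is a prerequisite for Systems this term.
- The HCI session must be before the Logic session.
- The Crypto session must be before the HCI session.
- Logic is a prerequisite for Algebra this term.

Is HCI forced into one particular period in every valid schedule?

No

HCI can be period 2 (e.g. Robotics=period 5, HCI=period 2, Crypto=period 1, Systems=period 6, Algebra=period 4, Logic=period 3) or period 3 (e.g. Logic -> period 4, Crypto -> period 1, Systems -> period 6, Robotics -> period 2, HCI -> period 3, Algebra -> period 5).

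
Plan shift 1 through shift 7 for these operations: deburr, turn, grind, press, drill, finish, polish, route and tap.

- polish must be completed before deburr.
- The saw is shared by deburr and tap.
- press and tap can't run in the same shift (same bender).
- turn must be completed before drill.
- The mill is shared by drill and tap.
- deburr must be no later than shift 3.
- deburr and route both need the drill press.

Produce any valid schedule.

grind -> shift 1; turn -> shift 1; route -> shift 1; tap -> shift 3; deburr -> shift 2; drill -> shift 2; finish -> shift 1; polish -> shift 1; press -> shift 1

Checking: turn(shift 1) before drill(shift 2); polish(shift 1) before deburr(shift 2); deburr(shift 2) != route(shift 1); drill(shift 2) != tap(shift 3); press(shift 1) != tap(shift 3); deburr(shift 2) != tap(shift 3); deburr=shift 2 in [shift 1,shift 3].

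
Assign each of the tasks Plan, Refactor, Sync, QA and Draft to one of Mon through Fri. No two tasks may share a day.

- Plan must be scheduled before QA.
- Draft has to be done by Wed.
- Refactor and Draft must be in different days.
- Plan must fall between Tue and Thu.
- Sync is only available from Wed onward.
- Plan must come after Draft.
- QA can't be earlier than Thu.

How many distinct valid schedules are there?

Splitting on Plan: it can be Tue (4), Wed (4), Thu (2). Listing each branch's schedules as (Refactor, Sync, QA, Draft):
Plan=Tue: (Wed,Thu,Fri,Mon) (Wed,Fri,Thu,Mon) (Thu,Wed,Fri,Mon) (Fri,Wed,Thu,Mon) — 4.
Plan=Wed: (Mon,Thu,Fri,Tue) (Mon,Fri,Thu,Tue) (Tue,Thu,Fri,Mon) (Tue,Fri,Thu,Mon) — 4.
Plan=Thu: (Mon,Wed,Fri,Tue) (Tue,Wed,Fri,Mon) — 2.
Summing: 4 + 4 + 2 = 10.

10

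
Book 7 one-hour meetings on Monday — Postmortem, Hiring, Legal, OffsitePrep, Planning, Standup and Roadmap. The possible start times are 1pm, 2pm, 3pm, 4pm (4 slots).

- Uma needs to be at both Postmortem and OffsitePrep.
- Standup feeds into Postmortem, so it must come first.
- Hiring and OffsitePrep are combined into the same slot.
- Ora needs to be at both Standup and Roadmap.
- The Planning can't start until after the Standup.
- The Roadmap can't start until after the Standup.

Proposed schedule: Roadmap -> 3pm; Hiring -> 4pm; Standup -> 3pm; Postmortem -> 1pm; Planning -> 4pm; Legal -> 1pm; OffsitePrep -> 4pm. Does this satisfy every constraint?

Uma needs to be at both Postmortem and OffsitePrep — holds.
Standup feeds into Postmortem, so it must come first — violated.
Ora needs to be at both Standup and Roadmap — violated.
Hiring and OffsitePrep are combined into the same slot — holds.
The Roadmap can't start until after the Standup — violated.
The Planning can't start until after the Standup — holds.

Invalid. Standup feeds into Postmortem, so it must come first.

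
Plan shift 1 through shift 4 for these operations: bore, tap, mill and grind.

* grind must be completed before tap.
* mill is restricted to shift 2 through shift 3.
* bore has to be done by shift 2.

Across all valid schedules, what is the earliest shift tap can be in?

Precedence pushes tap to at least shift 2.
tap at shift 2 is achievable: bore=shift 1, tap=shift 2, mill=shift 2, grind=shift 1.

shift 2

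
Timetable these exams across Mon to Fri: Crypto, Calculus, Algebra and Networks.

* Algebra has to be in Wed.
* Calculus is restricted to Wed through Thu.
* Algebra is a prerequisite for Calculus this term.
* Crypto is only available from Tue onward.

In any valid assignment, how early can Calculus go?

Thu

Calculus is available from Wed; precedence pushes Calculus to at least Thu; Calculus's own window allows nothing later than Thu.
Calculus at Thu is achievable: Crypto=Tue; Algebra=Wed; Calculus=Thu; Networks=Mon.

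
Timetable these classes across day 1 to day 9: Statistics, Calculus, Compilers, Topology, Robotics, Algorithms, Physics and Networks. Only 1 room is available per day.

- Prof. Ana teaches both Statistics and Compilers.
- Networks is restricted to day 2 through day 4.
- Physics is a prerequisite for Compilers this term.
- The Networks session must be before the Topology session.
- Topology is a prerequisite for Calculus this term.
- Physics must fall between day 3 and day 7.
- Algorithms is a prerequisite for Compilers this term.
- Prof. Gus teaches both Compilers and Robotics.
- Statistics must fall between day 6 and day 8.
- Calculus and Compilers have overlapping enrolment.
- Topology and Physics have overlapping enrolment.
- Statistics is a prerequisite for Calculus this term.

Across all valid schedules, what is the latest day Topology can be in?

Precedence pushes Topology to at least day 3; downstream work caps Topology at day 8.
Topology at day 8 is achievable: Physics in day 3, Topology in day 8, Networks in day 2, Calculus in day 9, Algorithms in day 1, Compilers in day 4, Robotics in day 5, Statistics in day 6.

day 8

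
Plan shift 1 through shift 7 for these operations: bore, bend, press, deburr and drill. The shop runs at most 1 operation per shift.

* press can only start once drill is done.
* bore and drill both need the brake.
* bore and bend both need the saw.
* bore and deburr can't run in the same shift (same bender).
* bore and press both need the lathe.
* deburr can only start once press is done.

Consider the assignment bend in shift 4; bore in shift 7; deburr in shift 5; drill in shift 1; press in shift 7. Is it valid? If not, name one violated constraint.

Invalid. bore and press both need the lathe.

press can only start once drill is done — holds.
bore and bend both need the saw — holds.
bore and press both need the lathe — violated.
bore and deburr can't run in the same shift (same bender) — holds.
deburr can only start once press is done — violated.
bore and drill both need the brake — holds.
The shop runs at most 1 operation per shift — violated.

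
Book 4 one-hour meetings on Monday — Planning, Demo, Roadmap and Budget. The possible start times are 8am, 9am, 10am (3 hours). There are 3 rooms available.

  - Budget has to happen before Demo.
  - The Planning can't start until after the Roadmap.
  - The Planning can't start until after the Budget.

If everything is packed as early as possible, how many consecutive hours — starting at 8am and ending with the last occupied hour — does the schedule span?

The precedence chain requires at least 2 distinct hours.
With at most 3 per hour and 4 meetings, at least 2 hours are needed.
2 works (last occupied hour: 9am): for example Planning=9am; Demo=9am; Budget=8am; Roadmap=8am.

2 hours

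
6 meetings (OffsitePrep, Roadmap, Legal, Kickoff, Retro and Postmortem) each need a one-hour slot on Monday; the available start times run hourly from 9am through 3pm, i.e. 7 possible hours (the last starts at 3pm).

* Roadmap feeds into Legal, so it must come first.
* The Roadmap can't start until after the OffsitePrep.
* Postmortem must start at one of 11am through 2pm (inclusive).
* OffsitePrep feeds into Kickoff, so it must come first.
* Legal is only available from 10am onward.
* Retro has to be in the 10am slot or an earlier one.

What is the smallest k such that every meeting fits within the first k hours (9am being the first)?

3 hours

The precedence chain requires at least 3 distinct hours.
3 works (last occupied hour: 11am): for example Legal in 11am, Postmortem in 11am, OffsitePrep in 9am, Retro in 9am, Roadmap in 10am, Kickoff in 10am.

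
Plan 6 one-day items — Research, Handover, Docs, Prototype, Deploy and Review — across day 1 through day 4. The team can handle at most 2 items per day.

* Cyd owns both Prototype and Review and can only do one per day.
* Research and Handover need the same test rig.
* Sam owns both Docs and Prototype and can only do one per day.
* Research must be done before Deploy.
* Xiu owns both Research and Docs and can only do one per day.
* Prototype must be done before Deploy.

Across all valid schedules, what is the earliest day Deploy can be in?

Precedence pushes Deploy to at least day 2.
Deploy at day 2 is achievable: Review=day 3, Research=day 1, Prototype=day 1, Deploy=day 2, Handover=day 2, Docs=day 3.

day 2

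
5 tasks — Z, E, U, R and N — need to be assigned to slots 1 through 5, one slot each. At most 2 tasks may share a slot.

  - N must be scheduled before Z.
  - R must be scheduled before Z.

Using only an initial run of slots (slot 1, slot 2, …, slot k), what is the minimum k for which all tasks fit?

3 slots

The precedence chain requires at least 2 distinct slots.
With at most 2 per slot and 5 tasks, at least 3 slots are needed.
3 works (last occupied slot: 3): for example Z in 2; E in 2; R in 1; N in 1; U in 3.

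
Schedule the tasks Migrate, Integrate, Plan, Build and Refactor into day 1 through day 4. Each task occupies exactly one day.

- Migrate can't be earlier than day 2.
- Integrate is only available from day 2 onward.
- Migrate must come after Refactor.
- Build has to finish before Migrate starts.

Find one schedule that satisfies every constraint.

Integrate -> day 2; Migrate -> day 2; Plan -> day 1; Refactor -> day 1; Build -> day 1

Checking: Refactor(day 1) before Migrate(day 2); Build(day 1) before Migrate(day 2); Migrate=day 2 in [day 2,day 4]; Integrate=day 2 in [day 2,day 4].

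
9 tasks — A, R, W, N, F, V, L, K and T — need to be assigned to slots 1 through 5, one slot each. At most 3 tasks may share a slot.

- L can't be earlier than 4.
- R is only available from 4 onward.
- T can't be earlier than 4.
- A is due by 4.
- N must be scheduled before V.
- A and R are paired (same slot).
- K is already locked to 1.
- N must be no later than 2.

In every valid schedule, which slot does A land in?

4

A must be in the same slot as R, which can't be before 4, so A is at least 4; A's own window allows nothing later than 4.
So A is pinned to 4.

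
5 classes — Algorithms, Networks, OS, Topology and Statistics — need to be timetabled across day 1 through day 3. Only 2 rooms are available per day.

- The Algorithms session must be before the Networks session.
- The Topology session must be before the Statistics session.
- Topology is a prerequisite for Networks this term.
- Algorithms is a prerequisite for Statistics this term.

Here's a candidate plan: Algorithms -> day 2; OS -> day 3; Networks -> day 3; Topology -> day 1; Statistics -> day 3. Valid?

Invalid. Only 2 rooms are available per day.

Only 2 rooms are available per day — violated.
The Algorithms session must be before the Networks session — holds.
The Topology session must be before the Statistics session — holds.
Algorithms is a prerequisite for Statistics this term — holds.
Topology is a prerequisite for Networks this term — holds.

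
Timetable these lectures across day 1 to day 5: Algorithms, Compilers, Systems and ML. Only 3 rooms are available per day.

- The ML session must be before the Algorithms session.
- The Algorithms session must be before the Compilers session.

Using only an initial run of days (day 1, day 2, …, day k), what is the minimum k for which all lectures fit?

3

The precedence chain requires at least 3 distinct days.
With at most 3 per day and 4 lectures, at least 2 days are needed.
3 works (last occupied day: day 3): for example Compilers -> day 3, Algorithms -> day 2, Systems -> day 1, ML -> day 1.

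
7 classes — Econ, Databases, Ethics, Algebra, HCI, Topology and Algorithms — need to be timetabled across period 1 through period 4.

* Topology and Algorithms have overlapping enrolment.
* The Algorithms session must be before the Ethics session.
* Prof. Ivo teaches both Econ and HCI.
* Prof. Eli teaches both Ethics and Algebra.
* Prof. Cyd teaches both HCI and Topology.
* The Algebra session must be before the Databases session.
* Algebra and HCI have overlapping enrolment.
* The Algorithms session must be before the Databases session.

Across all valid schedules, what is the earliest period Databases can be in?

Precedence pushes Databases to at least period 2.
Databases at period 2 is achievable: Algorithms in period 1, Topology in period 3, Econ in period 1, Databases in period 2, HCI in period 2, Ethics in period 2, Algebra in period 1.

period 2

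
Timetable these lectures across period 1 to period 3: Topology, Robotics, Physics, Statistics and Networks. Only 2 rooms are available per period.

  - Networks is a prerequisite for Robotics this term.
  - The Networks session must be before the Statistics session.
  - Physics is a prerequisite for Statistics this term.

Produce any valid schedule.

Networks -> period 1; Statistics -> period 2; Robotics -> period 2; Physics -> period 1; Topology -> period 3

Checking: Networks(period 1) before Robotics(period 2); Networks(period 1) before Statistics(period 2); Physics(period 1) before Statistics(period 2); max 2 per period (cap 2).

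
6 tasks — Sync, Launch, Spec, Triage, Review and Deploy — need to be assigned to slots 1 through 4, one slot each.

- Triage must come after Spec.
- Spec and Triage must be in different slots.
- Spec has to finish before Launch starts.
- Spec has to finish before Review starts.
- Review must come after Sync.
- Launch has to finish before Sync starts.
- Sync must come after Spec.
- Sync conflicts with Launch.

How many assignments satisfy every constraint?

12

Splitting on Triage: it can be 2 (4), 3 (4), 4 (4). Listing each branch's schedules as (Sync, Launch, Spec, Review, Deploy):
Triage=2: (3,2,1,4,1) (3,2,1,4,2) (3,2,1,4,3) (3,2,1,4,4) — 4.
Triage=3: (3,2,1,4,1) (3,2,1,4,2) (3,2,1,4,3) (3,2,1,4,4) — 4.
Triage=4: (3,2,1,4,1) (3,2,1,4,2) (3,2,1,4,3) (3,2,1,4,4) — 4.
Summing: 4 + 4 + 4 = 12.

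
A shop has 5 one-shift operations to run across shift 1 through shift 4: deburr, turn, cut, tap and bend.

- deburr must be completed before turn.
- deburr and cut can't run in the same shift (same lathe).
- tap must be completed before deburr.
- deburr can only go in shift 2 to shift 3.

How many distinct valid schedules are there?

Splitting on deburr: it can be shift 2 (24), shift 3 (24). Listing each branch's schedules as (turn, cut, tap, bend) by shift number:
deburr=shift 2: (3,1,1,1) (3,1,1,2) (3,1,1,3) (3,1,1,4) (3,3,1,1) (3,3,1,2) (3,3,1,3) (3,3,1,4) (3,4,1,1) (3,4,1,2) (3,4,1,3) (3,4,1,4) (4,1,1,1) (4,1,1,2) (4,1,1,3) (4,1,1,4) (4,3,1,1) (4,3,1,2) (4,3,1,3) (4,3,1,4) (4,4,1,1) (4,4,1,2) (4,4,1,3) (4,4,1,4) — 24.
deburr=shift 3: (4,1,1,1) (4,1,1,2) (4,1,1,3) (4,1,1,4) (4,1,2,1) (4,1,2,2) (4,1,2,3) (4,1,2,4) (4,2,1,1) (4,2,1,2) (4,2,1,3) (4,2,1,4) (4,2,2,1) (4,2,2,2) (4,2,2,3) (4,2,2,4) (4,4,1,1) (4,4,1,2) (4,4,1,3) (4,4,1,4) (4,4,2,1) (4,4,2,2) (4,4,2,3) (4,4,2,4) — 24.
Summing: 24 + 24 = 48.

48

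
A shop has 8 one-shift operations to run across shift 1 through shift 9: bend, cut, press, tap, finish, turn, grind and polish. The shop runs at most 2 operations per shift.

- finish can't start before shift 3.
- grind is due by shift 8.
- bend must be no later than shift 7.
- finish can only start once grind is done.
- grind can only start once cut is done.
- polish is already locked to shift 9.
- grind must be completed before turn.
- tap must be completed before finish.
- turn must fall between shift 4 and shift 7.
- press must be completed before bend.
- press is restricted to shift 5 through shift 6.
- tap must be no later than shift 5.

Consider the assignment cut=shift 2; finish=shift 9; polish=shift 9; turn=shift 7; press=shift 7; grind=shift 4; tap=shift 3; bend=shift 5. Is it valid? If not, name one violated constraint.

press is restricted to shift 5 through shift 6 — violated.
press must be completed before bend — violated.
grind must be completed before turn — holds.
tap must be completed before finish — holds.
polish is already locked to shift 9 — holds.
The shop runs at most 2 operations per shift — holds.
tap must be no later than shift 5 — holds.
turn must fall between shift 4 and shift 7 — holds.
grind can only start once cut is done — holds.
finish can only start once grind is done — holds.
finish can't start before shift 3 — holds.
grind is due by shift 8 — holds.
bend must be no later than shift 7 — holds.

No. press must be completed before bend is not satisfied.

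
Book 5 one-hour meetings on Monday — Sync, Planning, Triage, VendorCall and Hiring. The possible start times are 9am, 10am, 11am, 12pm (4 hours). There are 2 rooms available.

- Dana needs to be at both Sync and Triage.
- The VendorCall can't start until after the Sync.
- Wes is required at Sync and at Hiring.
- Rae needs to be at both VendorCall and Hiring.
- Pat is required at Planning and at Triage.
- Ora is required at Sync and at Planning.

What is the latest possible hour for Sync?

Downstream work caps Sync at 11am.
Sync at 11am is achievable: Triage in 10am; Hiring in 9am; Planning in 9am; Sync in 11am; VendorCall in 12pm.

11am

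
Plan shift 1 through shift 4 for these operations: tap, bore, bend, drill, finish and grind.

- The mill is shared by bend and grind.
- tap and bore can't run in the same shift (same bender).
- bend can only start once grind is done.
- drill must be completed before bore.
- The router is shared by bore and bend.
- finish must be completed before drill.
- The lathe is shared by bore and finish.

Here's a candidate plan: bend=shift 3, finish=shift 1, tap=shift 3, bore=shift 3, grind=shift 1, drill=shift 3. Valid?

finish must be completed before drill — holds.
drill must be completed before bore — violated.
The lathe is shared by bore and finish — holds.
The mill is shared by bend and grind — holds.
The router is shared by bore and bend — violated.
bend can only start once grind is done — holds.
tap and bore can't run in the same shift (same bender) — violated.

Invalid. tap and bore can't run in the same shift (same bender).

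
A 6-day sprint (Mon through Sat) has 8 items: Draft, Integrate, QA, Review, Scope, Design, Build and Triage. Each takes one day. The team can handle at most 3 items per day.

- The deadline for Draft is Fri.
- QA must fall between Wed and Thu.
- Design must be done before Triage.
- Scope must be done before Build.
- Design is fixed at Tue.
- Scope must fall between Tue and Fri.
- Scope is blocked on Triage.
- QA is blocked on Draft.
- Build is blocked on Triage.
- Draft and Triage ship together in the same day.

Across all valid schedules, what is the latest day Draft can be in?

Wed

Draft must be in the same day as Triage, which can't be before Wed, so Draft is at least Wed; Draft's own window allows nothing later than Fri; downstream work caps Draft at Wed.
Draft at Wed is achievable: Scope in Thu, Build in Fri, Triage in Wed, Draft in Wed, Integrate in Mon, QA in Thu, Design in Tue, Review in Mon.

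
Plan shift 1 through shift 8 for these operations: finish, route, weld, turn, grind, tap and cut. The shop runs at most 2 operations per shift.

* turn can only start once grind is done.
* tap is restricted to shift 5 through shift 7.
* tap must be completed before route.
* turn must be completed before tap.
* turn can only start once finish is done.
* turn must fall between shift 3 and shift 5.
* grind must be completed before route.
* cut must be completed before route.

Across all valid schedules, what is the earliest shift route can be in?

shift 6

Precedence pushes route to at least shift 6.
route at shift 6 is achievable: grind in shift 1, tap in shift 5, route in shift 6, weld in shift 2, finish in shift 1, turn in shift 3, cut in shift 2.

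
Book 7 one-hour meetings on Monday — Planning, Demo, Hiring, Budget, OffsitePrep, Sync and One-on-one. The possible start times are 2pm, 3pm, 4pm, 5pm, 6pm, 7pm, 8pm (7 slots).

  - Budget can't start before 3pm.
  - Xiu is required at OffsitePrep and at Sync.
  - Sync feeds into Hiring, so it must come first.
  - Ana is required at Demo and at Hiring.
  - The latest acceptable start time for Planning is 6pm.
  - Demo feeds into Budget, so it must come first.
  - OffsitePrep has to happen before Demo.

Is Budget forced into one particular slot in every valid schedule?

No

Budget can be 4pm (e.g. Budget=4pm, Demo=3pm, Hiring=4pm, Sync=3pm, One-on-one=2pm, Planning=2pm, OffsitePrep=2pm) or 5pm (e.g. OffsitePrep in 2pm; Budget in 5pm; Sync in 3pm; Demo in 3pm; One-on-one in 2pm; Planning in 2pm; Hiring in 4pm).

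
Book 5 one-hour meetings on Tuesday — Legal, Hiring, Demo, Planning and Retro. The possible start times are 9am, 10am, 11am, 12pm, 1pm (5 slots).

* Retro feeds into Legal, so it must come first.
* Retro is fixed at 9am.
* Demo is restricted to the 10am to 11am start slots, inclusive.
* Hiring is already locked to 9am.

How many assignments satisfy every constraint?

40

Splitting on Legal: it can be 10am (10), 11am (10), 12pm (10), 1pm (10). Listing each branch's schedules as (Hiring, Demo, Planning, Retro):
Legal=10am: (9am,10am,9am,9am) (9am,10am,10am,9am) (9am,10am,11am,9am) (9am,10am,12pm,9am) (9am,10am,1pm,9am) (9am,11am,9am,9am) (9am,11am,10am,9am) (9am,11am,11am,9am) (9am,11am,12pm,9am) (9am,11am,1pm,9am) — 10.
Legal=11am: (9am,10am,9am,9am) (9am,10am,10am,9am) (9am,10am,11am,9am) (9am,10am,12pm,9am) (9am,10am,1pm,9am) (9am,11am,9am,9am) (9am,11am,10am,9am) (9am,11am,11am,9am) (9am,11am,12pm,9am) (9am,11am,1pm,9am) — 10.
Legal=12pm: (9am,10am,9am,9am) (9am,10am,10am,9am) (9am,10am,11am,9am) (9am,10am,12pm,9am) (9am,10am,1pm,9am) (9am,11am,9am,9am) (9am,11am,10am,9am) (9am,11am,11am,9am) (9am,11am,12pm,9am) (9am,11am,1pm,9am) — 10.
Legal=1pm: (9am,10am,9am,9am) (9am,10am,10am,9am) (9am,10am,11am,9am) (9am,10am,12pm,9am) (9am,10am,1pm,9am) (9am,11am,9am,9am) (9am,11am,10am,9am) (9am,11am,11am,9am) (9am,11am,12pm,9am) (9am,11am,1pm,9am) — 10.
Summing: 10 + 10 + 10 + 10 = 40.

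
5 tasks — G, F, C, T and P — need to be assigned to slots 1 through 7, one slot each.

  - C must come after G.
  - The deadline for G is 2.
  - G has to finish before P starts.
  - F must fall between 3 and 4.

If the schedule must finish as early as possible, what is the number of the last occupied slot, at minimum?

The precedence chain requires at least 2 distinct slots.
F can't be placed before 3, so the schedule must run through at least slot 3.
3 works (last occupied slot: 3): for example C in 2; F in 3; G in 1; P in 2; T in 1.

slot 3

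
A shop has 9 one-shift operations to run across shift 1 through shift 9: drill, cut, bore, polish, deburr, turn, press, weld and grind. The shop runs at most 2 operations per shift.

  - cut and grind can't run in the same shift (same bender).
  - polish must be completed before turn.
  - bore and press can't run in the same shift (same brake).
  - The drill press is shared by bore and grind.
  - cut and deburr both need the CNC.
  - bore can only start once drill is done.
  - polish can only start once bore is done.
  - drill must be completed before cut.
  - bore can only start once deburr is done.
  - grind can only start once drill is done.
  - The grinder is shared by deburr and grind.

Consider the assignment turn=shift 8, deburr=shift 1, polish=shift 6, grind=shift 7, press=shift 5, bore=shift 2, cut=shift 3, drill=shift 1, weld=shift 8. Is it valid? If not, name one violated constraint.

The drill press is shared by bore and grind — holds.
bore can only start once drill is done — holds.
grind can only start once drill is done — holds.
drill must be completed before cut — holds.
bore and press can't run in the same shift (same brake) — holds.
cut and grind can't run in the same shift (same bender) — holds.
polish can only start once bore is done — holds.
The shop runs at most 2 operations per shift — holds.
bore can only start once deburr is done — holds.
cut and deburr both need the CNC — holds.
The grinder is shared by deburr and grind — holds.
polish must be completed before turn — holds.

Yes, all constraints hold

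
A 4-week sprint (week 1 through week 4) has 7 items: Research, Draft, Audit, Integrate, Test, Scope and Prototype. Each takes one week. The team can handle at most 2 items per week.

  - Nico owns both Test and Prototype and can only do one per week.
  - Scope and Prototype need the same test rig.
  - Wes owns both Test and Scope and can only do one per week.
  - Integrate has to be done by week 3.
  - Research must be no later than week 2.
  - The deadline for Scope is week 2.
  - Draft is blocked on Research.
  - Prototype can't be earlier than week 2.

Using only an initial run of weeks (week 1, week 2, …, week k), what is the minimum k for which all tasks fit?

4

The precedence chain requires at least 2 distinct weeks.
With at most 2 per week and 7 tasks, at least 4 weeks are needed.
4 works (last occupied week: week 4): for example Integrate=week 2; Research=week 1; Test=week 4; Scope=week 1; Prototype=week 2; Draft=week 3; Audit=week 3.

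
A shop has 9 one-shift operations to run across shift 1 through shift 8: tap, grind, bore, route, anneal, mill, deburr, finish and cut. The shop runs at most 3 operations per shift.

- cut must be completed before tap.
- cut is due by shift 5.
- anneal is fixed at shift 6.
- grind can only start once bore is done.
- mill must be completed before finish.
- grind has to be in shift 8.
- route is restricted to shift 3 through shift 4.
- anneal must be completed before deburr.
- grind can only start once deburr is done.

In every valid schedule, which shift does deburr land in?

anneal is fixed at shift 6 and must come before deburr, so deburr is at least shift 7.
grind is fixed at shift 8 and must come after deburr, so deburr is at most shift 7.
So deburr must be shift 7.

shift 7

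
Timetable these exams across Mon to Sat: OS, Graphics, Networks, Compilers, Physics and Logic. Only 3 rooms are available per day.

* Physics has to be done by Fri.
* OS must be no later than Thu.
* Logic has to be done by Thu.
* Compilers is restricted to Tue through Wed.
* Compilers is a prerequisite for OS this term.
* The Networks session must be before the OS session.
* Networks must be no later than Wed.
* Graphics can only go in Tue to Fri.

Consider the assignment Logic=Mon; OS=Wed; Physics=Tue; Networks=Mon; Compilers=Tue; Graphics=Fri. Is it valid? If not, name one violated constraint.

Valid

Compilers is a prerequisite for OS this term — holds.
Compilers is restricted to Tue through Wed — holds.
Only 3 rooms are available per day — holds.
Physics has to be done by Fri — holds.
The Networks session must be before the OS session — holds.
Graphics can only go in Tue to Fri — holds.
OS must be no later than Thu — holds.
Logic has to be done by Thu — holds.
Networks must be no later than Wed — holds.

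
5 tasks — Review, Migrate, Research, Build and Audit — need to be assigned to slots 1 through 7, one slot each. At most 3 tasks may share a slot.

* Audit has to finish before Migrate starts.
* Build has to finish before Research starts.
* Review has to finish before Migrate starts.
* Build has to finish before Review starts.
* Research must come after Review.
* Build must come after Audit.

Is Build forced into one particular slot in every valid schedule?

No

Build can be 2 (e.g. Audit=1; Migrate=4; Review=3; Build=2; Research=4) or 3 (e.g. Audit -> 1, Build -> 3, Research -> 5, Review -> 4, Migrate -> 5).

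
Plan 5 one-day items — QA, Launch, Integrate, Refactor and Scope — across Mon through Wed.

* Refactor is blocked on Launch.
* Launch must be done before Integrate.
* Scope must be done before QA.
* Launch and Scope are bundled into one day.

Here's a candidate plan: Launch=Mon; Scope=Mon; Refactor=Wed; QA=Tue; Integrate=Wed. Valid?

Launch and Scope are bundled into one day — holds.
Refactor is blocked on Launch — holds.
Scope must be done before QA — holds.
Launch must be done before Integrate — holds.

Yes, all constraints hold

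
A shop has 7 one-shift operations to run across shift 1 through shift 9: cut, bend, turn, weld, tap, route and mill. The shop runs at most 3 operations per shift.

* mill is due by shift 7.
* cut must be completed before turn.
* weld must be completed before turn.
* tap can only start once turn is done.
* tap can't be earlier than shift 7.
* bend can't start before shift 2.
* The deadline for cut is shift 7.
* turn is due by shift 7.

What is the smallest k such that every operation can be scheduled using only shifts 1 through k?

7 shifts

The precedence chain requires at least 3 distinct shifts.
With at most 3 per shift and 7 operations, at least 3 shifts are needed.
tap can't be placed before shift 7, so the schedule must run through at least shift 7.
7 works (last occupied shift: shift 7): for example cut -> shift 1, turn -> shift 2, weld -> shift 1, route -> shift 1, bend -> shift 2, mill -> shift 2, tap -> shift 7.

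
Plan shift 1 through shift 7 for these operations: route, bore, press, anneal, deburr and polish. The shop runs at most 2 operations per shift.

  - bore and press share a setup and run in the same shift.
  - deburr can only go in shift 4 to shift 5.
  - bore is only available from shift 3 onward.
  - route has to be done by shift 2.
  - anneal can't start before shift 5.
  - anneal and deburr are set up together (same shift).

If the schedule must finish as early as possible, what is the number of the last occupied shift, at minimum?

5

With at most 2 per shift and 6 operations, at least 3 shifts are needed.
anneal can't be placed before shift 5, so the schedule must run through at least shift 5.
5 works (last occupied shift: shift 5): for example deburr -> shift 5, bore -> shift 3, polish -> shift 1, route -> shift 1, press -> shift 3, anneal -> shift 5.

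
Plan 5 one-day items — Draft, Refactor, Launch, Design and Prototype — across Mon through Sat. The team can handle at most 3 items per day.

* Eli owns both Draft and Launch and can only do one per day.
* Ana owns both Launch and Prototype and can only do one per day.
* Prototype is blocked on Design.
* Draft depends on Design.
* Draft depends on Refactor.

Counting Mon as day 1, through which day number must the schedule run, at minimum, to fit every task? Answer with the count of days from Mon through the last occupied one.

2

The precedence chain requires at least 2 distinct days.
With at most 3 per day and 5 tasks, at least 2 days are needed.
2 works (last occupied day: Tue): for example Prototype -> Tue, Design -> Mon, Refactor -> Mon, Launch -> Mon, Draft -> Tue.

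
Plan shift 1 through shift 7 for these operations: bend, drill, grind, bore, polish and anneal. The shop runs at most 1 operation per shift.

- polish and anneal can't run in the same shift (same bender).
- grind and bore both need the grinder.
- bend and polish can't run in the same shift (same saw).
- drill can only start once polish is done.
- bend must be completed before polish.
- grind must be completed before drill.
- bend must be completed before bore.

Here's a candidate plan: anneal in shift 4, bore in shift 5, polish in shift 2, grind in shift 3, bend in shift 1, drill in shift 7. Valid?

Yes, all constraints hold

drill can only start once polish is done — holds.
The shop runs at most 1 operation per shift — holds.
polish and anneal can't run in the same shift (same bender) — holds.
grind must be completed before drill — holds.
bend must be completed before bore — holds.
bend must be completed before polish — holds.
bend and polish can't run in the same shift (same saw) — holds.
grind and bore both need the grinder — holds.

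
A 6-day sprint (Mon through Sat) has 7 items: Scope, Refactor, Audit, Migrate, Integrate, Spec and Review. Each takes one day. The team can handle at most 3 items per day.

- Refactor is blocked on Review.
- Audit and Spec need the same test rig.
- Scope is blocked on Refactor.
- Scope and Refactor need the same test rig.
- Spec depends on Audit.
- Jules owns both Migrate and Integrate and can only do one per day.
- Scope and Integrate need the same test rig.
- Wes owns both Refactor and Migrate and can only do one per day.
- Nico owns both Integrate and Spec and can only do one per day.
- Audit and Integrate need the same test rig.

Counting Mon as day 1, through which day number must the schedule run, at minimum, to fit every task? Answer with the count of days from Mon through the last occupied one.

The precedence chain requires at least 3 distinct days.
With at most 3 per day and 7 tasks, at least 3 days are needed.
3 works (last occupied day: Wed): for example Refactor=Tue, Review=Mon, Scope=Wed, Integrate=Tue, Spec=Wed, Migrate=Mon, Audit=Mon.

3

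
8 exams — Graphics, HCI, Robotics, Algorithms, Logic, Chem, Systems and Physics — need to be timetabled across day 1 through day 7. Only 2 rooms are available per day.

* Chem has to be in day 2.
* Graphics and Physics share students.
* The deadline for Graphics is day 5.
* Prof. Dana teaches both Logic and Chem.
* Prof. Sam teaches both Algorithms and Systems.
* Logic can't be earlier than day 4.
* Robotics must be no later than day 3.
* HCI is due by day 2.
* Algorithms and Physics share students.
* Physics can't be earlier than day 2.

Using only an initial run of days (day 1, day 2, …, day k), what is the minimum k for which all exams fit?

4

With at most 2 per day and 8 exams, at least 4 days are needed.
Logic can't be placed before day 4, so the schedule must run through at least day 4.
4 works (last occupied day: day 4): for example Systems=day 4; Graphics=day 3; Algorithms=day 3; Physics=day 2; Chem=day 2; HCI=day 1; Robotics=day 1; Logic=day 4.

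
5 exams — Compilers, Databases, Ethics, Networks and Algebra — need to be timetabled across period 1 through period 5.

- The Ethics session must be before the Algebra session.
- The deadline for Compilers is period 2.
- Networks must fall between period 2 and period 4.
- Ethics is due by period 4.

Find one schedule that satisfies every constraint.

Networks in period 2, Algebra in period 2, Compilers in period 1, Databases in period 1, Ethics in period 1

Checking: Ethics(period 1) before Algebra(period 2); Ethics=period 1 in [period 1,period 4]; Networks=period 2 in [period 2,period 4]; Compilers=period 1 in [period 1,period 2].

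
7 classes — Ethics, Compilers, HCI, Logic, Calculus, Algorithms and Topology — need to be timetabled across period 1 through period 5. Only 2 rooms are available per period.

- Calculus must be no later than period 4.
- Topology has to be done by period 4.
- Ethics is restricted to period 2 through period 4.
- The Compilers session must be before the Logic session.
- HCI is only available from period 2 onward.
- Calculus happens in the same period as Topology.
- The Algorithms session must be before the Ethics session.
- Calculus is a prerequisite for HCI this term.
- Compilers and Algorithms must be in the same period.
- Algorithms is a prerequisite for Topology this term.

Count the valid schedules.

38

Splitting on Ethics: it can be period 2 (9), period 3 (13), period 4 (16). Listing each branch's schedules as (Compilers, HCI, Logic, Calculus, Algorithms, Topology) by period number:
Ethics=period 2: (1,4,2,3,1,3) (1,4,4,3,1,3) (1,4,5,3,1,3) (1,5,2,3,1,3) (1,5,2,4,1,4) (1,5,3,4,1,4) (1,5,4,3,1,3) (1,5,5,3,1,3) (1,5,5,4,1,4) — 9.
Ethics=period 3: (1,3,4,2,1,2) (1,3,5,2,1,2) (1,4,3,2,1,2) (1,4,4,2,1,2) (1,4,5,2,1,2) (1,5,2,4,1,4) (1,5,3,2,1,2) (1,5,3,4,1,4) (1,5,4,2,1,2) (1,5,5,2,1,2) (1,5,5,4,1,4) (2,5,3,4,2,4) (2,5,5,4,2,4) — 13.
Ethics=period 4: (1,3,3,2,1,2) (1,3,4,2,1,2) (1,3,5,2,1,2) (1,4,2,3,1,3) (1,4,3,2,1,2) (1,4,5,2,1,2) (1,4,5,3,1,3) (1,5,2,3,1,3) (1,5,3,2,1,2) (1,5,4,2,1,2) (1,5,4,3,1,3) (1,5,5,2,1,2) (1,5,5,3,1,3) (2,4,5,3,2,3) (2,5,4,3,2,3) (2,5,5,3,2,3) — 16.
Summing: 9 + 13 + 16 = 38.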